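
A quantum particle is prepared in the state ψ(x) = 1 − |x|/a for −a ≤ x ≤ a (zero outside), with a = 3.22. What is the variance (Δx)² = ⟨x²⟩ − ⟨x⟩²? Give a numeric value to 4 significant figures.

Compute ⟨x⟩ and ⟨x²⟩ separately, then (Δx)² = ⟨x²⟩ − ⟨x⟩².
ψ is even, so ∫ over [−a, a] = 2∫₀ᵃ with ψ = 1 − x/a there: ∫₀ᵃ (1 − x/a)² dx = a/3, ∫₀ᵃ x²(1 − x/a)² dx = a³/30, ∫₀ᵃ x⁴(1 − x/a)² dx = a⁵/105.
Normalization: ∫|ψ|² dx = 2.1467.
⟨x⟩ = 0.0000 and ⟨x²⟩ = 1.0368.
(Δx)² = 1.0368 − (0.0000)² = 1.0368.

1.037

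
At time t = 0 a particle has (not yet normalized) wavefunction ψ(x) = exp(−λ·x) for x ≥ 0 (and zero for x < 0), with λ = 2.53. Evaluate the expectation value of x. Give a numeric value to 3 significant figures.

⟨x⟩ = ∫ x·|ψ|² dx / ∫|ψ|² dx (integrals over the domain).
Every integrand reduces to terms xʲ·e^(−2λx) on [0, ∞); use ∫₀^∞ xʲ·e^(−2λx) dx = j!/(2λ)^(j+1).
State is unnormalized: ∫|ψ|² dx = 0.19763, and ∫ψ*·x·ψ dx = 0.039057, so ⟨x⟩ = 0.039057 / 0.19763.
⟨x⟩ = 0.19763.

0.198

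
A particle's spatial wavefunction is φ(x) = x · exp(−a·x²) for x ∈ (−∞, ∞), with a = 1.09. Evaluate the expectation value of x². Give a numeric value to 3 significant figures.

0.688

⟨x²⟩ = ∫ x²·|φ|² dx / ∫|φ|² dx (integrals over the domain).
Expand each integrand as polynomial × e^(−2ax²) and use ∫x^(2j)·e^(−2ax²) dx = (2j−1)!!/(4a)^j · √(π/(2a)), odd powers → 0; here √(π/(2a)) = 1.2005.
State is unnormalized: ∫|φ|² dx = 0.27533, and ∫φ*·x²·φ dx = 0.18945, so ⟨x²⟩ = 0.18945 / 0.27533.
⟨x²⟩ = 0.68807.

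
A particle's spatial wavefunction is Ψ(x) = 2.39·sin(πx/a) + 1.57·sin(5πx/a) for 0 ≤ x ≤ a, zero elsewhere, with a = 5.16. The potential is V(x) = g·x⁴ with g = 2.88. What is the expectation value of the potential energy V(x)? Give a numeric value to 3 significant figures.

⟨V⟩ = ∫ V(x)·|Ψ|² dx / ∫|Ψ|² dx.
On 0 ≤ x ≤ a (j ≠ l): ∫sin²(jπx/a) dx = a/2, ∫sin(jπx/a)·sin(lπx/a) dx = 0; diagonal moments ∫x·sin²(jπx/a) dx = a²/4, ∫x²·sin²(jπx/a) dx = a³·(1/6 − 1/(4j²π²)); cross terms ∫x·sin(jπx/a)·sin(lπx/a) dx = 0 for j + l even and −4jla²/(π²(j² − l²)²) for j + l odd, ∫x²·sin(jπx/a)·sin(lπx/a) dx = (−1)^(j+l)·4jla³/(π²(j² − l²)²); higher powers the same way via product-to-sum and parts.
State is unnormalized: ∫|Ψ|² dx = 21.097, and ∫Ψ*·V(x)·Ψ dx = 6502.8, so ⟨V⟩ = 6502.8 / 21.097.
⟨V⟩ = 308.24.

308.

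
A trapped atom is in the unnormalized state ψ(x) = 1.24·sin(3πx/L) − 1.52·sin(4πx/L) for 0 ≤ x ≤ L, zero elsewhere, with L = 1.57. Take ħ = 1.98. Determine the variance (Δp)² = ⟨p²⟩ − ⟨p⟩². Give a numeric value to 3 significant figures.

Compute ⟨p⟩ and ⟨p²⟩ separately; (Δp)² = ⟨p²⟩ − ⟨p⟩².
d²/dx² sin(jπx/L) = −(jπ/L)²·sin(jπx/L); on 0 ≤ x ≤ L, ∫sin²(jπx/L) dx = L/2 and ∫sin(jπx/L)·sin(lπx/L) dx = 0 for j ≠ l, so only diagonal terms survive in ∫|ψ|² and ∫ψ·ψ″; ∫ψ·ψ′ dx = [ψ²/2] between the walls = 0.
Normalization: ∫|ψ|² dx = 3.0207.
⟨p⟩ = 0.0000 and ⟨p²⟩ = 207.25.
(Δp)² = 207.25 − (0.0000)² = 207.25.

207.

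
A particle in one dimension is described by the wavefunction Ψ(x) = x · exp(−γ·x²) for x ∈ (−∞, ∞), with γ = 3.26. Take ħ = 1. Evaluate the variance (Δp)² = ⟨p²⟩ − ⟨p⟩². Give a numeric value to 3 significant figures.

Compute ⟨p⟩ and ⟨p²⟩ separately; (Δp)² = ⟨p²⟩ − ⟨p⟩².
Expand each integrand as polynomial × e^(−2γx²) and use ∫x^(2j)·e^(−2γx²) dx = (2j−1)!!/(4γ)^j · √(π/(2γ)), odd powers → 0; here √(π/(2γ)) = 0.69415. Differentiate with the product rule, d/dx e^(−γx²) = −2γx·e^(−γx²).
Normalization: ∫|Ψ|² dx = 0.053232.
⟨p⟩ = 0.0000 and ⟨p²⟩ = 9.7800.
(Δp)² = 9.7800 − (0.0000)² = 9.7800.

9.78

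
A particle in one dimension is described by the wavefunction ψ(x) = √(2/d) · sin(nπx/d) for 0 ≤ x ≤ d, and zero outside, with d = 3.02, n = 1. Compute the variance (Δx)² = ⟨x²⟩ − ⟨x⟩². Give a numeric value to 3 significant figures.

Compute ⟨x⟩ and ⟨x²⟩ separately, then (Δx)² = ⟨x²⟩ − ⟨x⟩².
With sin²θ = (1 − cos2θ)/2 on 0 ≤ x ≤ d: ∫sin²(nπx/d) dx = d/2, ∫x·sin²(nπx/d) dx = d²/4, ∫x²·sin²(nπx/d) dx = d³·(1/6 − 1/(4n²π²)); higher powers xᵏ the same way, integrating xᵏ·cos(2nπx/d) by parts.
⟨x⟩ = 1.5100 and ⟨x²⟩ = 2.5781.
(Δx)² = 2.5781 − (1.5100)² = 0.29799.

0.298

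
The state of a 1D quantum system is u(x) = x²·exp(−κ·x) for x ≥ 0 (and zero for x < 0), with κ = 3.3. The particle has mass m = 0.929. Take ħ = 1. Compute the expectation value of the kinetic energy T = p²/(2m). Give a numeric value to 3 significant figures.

1.95

T = −(ħ²/2m) d²/dx², so ⟨T⟩ = −(ħ²/2m) ∫ u*·u'' dx / ∫|u|² dx; with m = 0.929.
Differentiate x²·exp(−κ·x) with the product rule; every integrand then reduces to terms xʲ·e^(−2κx) on [0, ∞), with ∫₀^∞ xʲ·e^(−2κx) dx = j!/(2κ)^(j+1).
State is unnormalized: ∫|u|² dx = 0.0019164, and ∫u*·(−ħ²/2m · u'') dx = 0.0037441, so ⟨T⟩ = 0.0037441 / 0.0019164.
⟨T⟩ = 1.9537.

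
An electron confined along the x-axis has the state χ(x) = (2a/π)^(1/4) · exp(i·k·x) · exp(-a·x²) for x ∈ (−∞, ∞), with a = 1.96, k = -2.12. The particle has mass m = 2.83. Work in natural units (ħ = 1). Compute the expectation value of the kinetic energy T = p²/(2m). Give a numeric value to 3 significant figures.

1.14

T = −(ħ²/2m) d²/dx², so ⟨T⟩ = −(ħ²/2m) ∫ χ*·χ'' dx; with m = 2.83.
Gaussian moments: ∫x^(2j)·e^(−2ax²) dx = (2j−1)!!/(4a)^j · √(π/(2a)), odd powers integrate to 0; here √(π/(2a)) = 0.89522. Derivatives: χ′ = (ik − 2ax)·χ, χ″ = ((ik − 2ax)² − 2a)·χ; the odd-in-x pieces drop out.
⟨T⟩ = 1.1404.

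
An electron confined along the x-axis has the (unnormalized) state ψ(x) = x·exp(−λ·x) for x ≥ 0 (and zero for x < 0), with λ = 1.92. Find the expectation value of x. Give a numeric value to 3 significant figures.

⟨x⟩ = ∫ x·|ψ|² dx / ∫|ψ|² dx (integrals over the domain).
Every integrand reduces to terms xʲ·e^(−2λx) on [0, ∞); use ∫₀^∞ xʲ·e^(−2λx) dx = j!/(2λ)^(j+1).
State is unnormalized: ∫|ψ|² dx = 0.035321, and ∫ψ*·x·ψ dx = 0.027595, so ⟨x⟩ = 0.027595 / 0.035321.
⟨x⟩ = 0.78125.

0.781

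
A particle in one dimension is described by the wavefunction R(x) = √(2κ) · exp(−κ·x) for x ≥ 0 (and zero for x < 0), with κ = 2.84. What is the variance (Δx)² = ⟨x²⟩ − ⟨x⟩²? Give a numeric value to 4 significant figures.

0.03100

Compute ⟨x⟩ and ⟨x²⟩ separately, then (Δx)² = ⟨x²⟩ − ⟨x⟩².
Every integrand reduces to terms xʲ·e^(−2κx) on [0, ∞); use ∫₀^∞ xʲ·e^(−2κx) dx = j!/(2κ)^(j+1).
⟨x⟩ = 0.17606 and ⟨x²⟩ = 0.061992.
(Δx)² = 0.061992 − (0.17606)² = 0.030996.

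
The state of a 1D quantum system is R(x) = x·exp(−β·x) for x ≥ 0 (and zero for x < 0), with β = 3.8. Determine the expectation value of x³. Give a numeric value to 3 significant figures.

⟨x³⟩ = ∫ x³·|R|² dx / ∫|R|² dx (integrals over the domain).
Every integrand reduces to terms xʲ·e^(−2βx) on [0, ∞); use ∫₀^∞ xʲ·e^(−2βx) dx = j!/(2β)^(j+1).
State is unnormalized: ∫|R|² dx = 0.0045561, and ∫R*·x³·R dx = 0.00062273, so ⟨x³⟩ = 0.00062273 / 0.0045561.
⟨x³⟩ = 0.13668.

0.137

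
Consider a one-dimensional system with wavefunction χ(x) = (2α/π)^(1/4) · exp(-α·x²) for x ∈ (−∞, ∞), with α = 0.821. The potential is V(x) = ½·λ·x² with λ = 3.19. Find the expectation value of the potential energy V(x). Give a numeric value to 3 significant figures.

0.486

⟨V⟩ = ∫ V(x)·|χ|² dx.
Gaussian moments: ∫x^(2j)·e^(−2αx²) dx = (2j−1)!!/(4α)^j · √(π/(2α)), odd powers integrate to 0; here √(π/(2α)) = 1.3832.
⟨V⟩ = 0.48569.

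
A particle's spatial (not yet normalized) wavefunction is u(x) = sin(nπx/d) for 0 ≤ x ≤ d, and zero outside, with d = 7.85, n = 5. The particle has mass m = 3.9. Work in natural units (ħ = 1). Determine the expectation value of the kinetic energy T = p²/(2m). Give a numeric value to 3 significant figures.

0.513

T = −(ħ²/2m) d²/dx², so ⟨T⟩ = −(ħ²/2m) ∫ u*·u'' dx / ∫|u|² dx; with m = 3.9.
d/dx sin(nπx/d) = (nπ/d)·cos(nπx/d) and d²/dx² sin(nπx/d) = −(nπ/d)²·sin(nπx/d); on 0 ≤ x ≤ d, ∫sin²(nπx/d) dx = d/2 and ∫sin(nπx/d)·cos(nπx/d) dx = 0.
State is unnormalized: ∫|u|² dx = 3.9250, and ∫u*·(−ħ²/2m · u'') dx = 2.0149, so ⟨T⟩ = 2.0149 / 3.9250.
⟨T⟩ = 0.51334.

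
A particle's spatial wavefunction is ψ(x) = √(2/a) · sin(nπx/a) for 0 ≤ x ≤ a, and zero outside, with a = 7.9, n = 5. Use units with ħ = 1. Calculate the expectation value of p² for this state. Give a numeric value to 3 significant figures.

p² ψ = −ħ² d²ψ/dx²; ⟨p²⟩ = −ħ² ∫ ψ*·ψ'' dx.
d/dx sin(nπx/a) = (nπ/a)·cos(nπx/a) and d²/dx² sin(nπx/a) = −(nπ/a)²·sin(nπx/a); on 0 ≤ x ≤ a, ∫sin²(nπx/a) dx = a/2 and ∫sin(nπx/a)·cos(nπx/a) dx = 0.
⟨p²⟩ = 3.9535.

3.95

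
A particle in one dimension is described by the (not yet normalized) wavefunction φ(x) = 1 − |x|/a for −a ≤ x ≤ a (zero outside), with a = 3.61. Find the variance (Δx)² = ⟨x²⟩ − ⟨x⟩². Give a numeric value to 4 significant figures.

1.303

Compute ⟨x⟩ and ⟨x²⟩ separately, then (Δx)² = ⟨x²⟩ − ⟨x⟩².
φ is even, so ∫ over [−a, a] = 2∫₀ᵃ with φ = 1 − x/a there: ∫₀ᵃ (1 − x/a)² dx = a/3, ∫₀ᵃ x²(1 − x/a)² dx = a³/30, ∫₀ᵃ x⁴(1 − x/a)² dx = a⁵/105.
Normalization: ∫|φ|² dx = 2.4067.
⟨x⟩ = 0.0000 and ⟨x²⟩ = 1.3032.
(Δx)² = 1.3032 − (0.0000)² = 1.3032.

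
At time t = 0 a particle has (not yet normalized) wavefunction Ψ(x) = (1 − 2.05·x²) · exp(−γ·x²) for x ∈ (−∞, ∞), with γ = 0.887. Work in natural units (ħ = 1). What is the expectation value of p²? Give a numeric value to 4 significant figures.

p² Ψ = −ħ² d²Ψ/dx²; ⟨p²⟩ = −ħ² ∫ Ψ*·Ψ'' dx / ∫|Ψ|² dx.
Expand each integrand as polynomial × e^(−2γx²) and use ∫x^(2j)·e^(−2γx²) dx = (2j−1)!!/(4γ)^j · √(π/(2γ)), odd powers → 0; here √(π/(2γ)) = 1.3308. Differentiate with the product rule, d/dx e^(−γx²) = −2γx·e^(−γx²).
State is unnormalized: ∫|Ψ|² dx = 1.1257, and ∫Ψ*·(−ħ² Ψ'') dx = 5.3028, so ⟨p²⟩ = 5.3028 / 1.1257.
⟨p²⟩ = 4.7105.

4.711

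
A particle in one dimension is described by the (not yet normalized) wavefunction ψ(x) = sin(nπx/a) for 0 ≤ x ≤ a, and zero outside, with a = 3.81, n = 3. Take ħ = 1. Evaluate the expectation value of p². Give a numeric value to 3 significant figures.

6.12

p² ψ = −ħ² d²ψ/dx²; ⟨p²⟩ = −ħ² ∫ ψ*·ψ'' dx / ∫|ψ|² dx.
d/dx sin(nπx/a) = (nπ/a)·cos(nπx/a) and d²/dx² sin(nπx/a) = −(nπ/a)²·sin(nπx/a); on 0 ≤ x ≤ a, ∫sin²(nπx/a) dx = a/2 and ∫sin(nπx/a)·cos(nπx/a) dx = 0.
State is unnormalized: ∫|ψ|² dx = 1.9050, and ∫ψ*·(−ħ² ψ'') dx = 11.657, so ⟨p²⟩ = 11.657 / 1.9050.
⟨p²⟩ = 6.1192.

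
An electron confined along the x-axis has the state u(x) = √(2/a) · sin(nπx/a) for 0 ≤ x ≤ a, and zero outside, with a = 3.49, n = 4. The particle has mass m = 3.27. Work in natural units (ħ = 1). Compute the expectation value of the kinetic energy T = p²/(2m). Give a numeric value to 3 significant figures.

T = −(ħ²/2m) d²/dx², so ⟨T⟩ = −(ħ²/2m) ∫ u*·u'' dx; with m = 3.27.
d/dx sin(nπx/a) = (nπ/a)·cos(nπx/a) and d²/dx² sin(nπx/a) = −(nπ/a)²·sin(nπx/a); on 0 ≤ x ≤ a, ∫sin²(nπx/a) dx = a/2 and ∫sin(nπx/a)·cos(nπx/a) dx = 0.
⟨T⟩ = 1.9824.

1.98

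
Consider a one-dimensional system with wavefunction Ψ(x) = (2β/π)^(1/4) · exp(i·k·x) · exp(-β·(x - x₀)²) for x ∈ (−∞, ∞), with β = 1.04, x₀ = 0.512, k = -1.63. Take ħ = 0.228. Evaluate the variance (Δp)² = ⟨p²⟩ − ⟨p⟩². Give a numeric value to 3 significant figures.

Compute ⟨p⟩ and ⟨p²⟩ separately; (Δp)² = ⟨p²⟩ − ⟨p⟩².
Gaussian moments (u = x − x₀): ∫u^(2j)·e^(−2βu²) du = (2j−1)!!/(4β)^j · √(π/(2β)), odd powers integrate to 0; here √(π/(2β)) = 1.2290. Derivatives: Ψ′ = (ik − 2βu)·Ψ, Ψ″ = ((ik − 2βu)² − 2β)·Ψ; the odd-in-u pieces drop out.
⟨p⟩ = -0.37164 and ⟨p²⟩ = 0.19218.
(Δp)² = 0.19218 − (-0.37164)² = 0.054063.

0.0541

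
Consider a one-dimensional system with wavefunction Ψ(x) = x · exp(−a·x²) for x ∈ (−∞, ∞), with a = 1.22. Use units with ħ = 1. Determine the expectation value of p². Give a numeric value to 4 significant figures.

p² Ψ = −ħ² d²Ψ/dx²; ⟨p²⟩ = −ħ² ∫ Ψ*·Ψ'' dx / ∫|Ψ|² dx.
Expand each integrand as polynomial × e^(−2ax²) and use ∫x^(2j)·e^(−2ax²) dx = (2j−1)!!/(4a)^j · √(π/(2a)), odd powers → 0; here √(π/(2a)) = 1.1347. Differentiate with the product rule, d/dx e^(−ax²) = −2ax·e^(−ax²).
State is unnormalized: ∫|Ψ|² dx = 0.23252, and ∫Ψ*·(−ħ² Ψ'') dx = 0.85102, so ⟨p²⟩ = 0.85102 / 0.23252.
⟨p²⟩ = 3.6600.

3.660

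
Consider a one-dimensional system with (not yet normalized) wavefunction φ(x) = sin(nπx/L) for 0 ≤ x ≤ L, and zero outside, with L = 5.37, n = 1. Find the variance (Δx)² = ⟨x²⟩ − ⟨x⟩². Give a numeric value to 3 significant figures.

0.942

Compute ⟨x⟩ and ⟨x²⟩ separately, then (Δx)² = ⟨x²⟩ − ⟨x⟩².
With sin²θ = (1 − cos2θ)/2 on 0 ≤ x ≤ L: ∫sin²(nπx/L) dx = L/2, ∫x·sin²(nπx/L) dx = L²/4, ∫x²·sin²(nπx/L) dx = L³·(1/6 − 1/(4n²π²)); higher powers xᵏ the same way, integrating xᵏ·cos(2nπx/L) by parts.
Normalization: ∫|φ|² dx = 2.6850.
⟨x⟩ = 2.6850 and ⟨x²⟩ = 8.1514.
(Δx)² = 8.1514 − (2.6850)² = 0.94218.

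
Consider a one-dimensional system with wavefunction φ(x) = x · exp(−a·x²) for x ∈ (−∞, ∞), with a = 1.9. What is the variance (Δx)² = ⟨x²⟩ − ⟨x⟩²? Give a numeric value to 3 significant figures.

0.395

Compute ⟨x⟩ and ⟨x²⟩ separately, then (Δx)² = ⟨x²⟩ − ⟨x⟩².
Expand each integrand as polynomial × e^(−2ax²) and use ∫x^(2j)·e^(−2ax²) dx = (2j−1)!!/(4a)^j · √(π/(2a)), odd powers → 0; here √(π/(2a)) = 0.90925.
Normalization: ∫|φ|² dx = 0.11964.
⟨x⟩ = 0.0000 and ⟨x²⟩ = 0.39474.
(Δx)² = 0.39474 − (0.0000)² = 0.39474.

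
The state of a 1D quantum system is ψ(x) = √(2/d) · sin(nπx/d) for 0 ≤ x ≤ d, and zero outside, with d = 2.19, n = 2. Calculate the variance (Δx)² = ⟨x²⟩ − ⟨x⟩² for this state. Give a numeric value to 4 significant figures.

0.3389

Compute ⟨x⟩ and ⟨x²⟩ separately, then (Δx)² = ⟨x²⟩ − ⟨x⟩².
With sin²θ = (1 − cos2θ)/2 on 0 ≤ x ≤ d: ∫sin²(nπx/d) dx = d/2, ∫x·sin²(nπx/d) dx = d²/4, ∫x²·sin²(nπx/d) dx = d³·(1/6 − 1/(4n²π²)); higher powers xᵏ the same way, integrating xᵏ·cos(2nπx/d) by parts.
⟨x⟩ = 1.0950 and ⟨x²⟩ = 1.5380.
(Δx)² = 1.5380 − (1.0950)² = 0.33893.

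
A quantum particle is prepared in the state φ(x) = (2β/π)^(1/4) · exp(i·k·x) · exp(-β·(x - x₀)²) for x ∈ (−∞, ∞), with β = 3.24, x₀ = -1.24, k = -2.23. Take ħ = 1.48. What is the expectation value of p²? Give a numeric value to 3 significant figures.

18.0

p² φ = −ħ² d²φ/dx²; ⟨p²⟩ = −ħ² ∫ φ*·φ'' dx.
Gaussian moments (u = x − x₀): ∫u^(2j)·e^(−2βu²) du = (2j−1)!!/(4β)^j · √(π/(2β)), odd powers integrate to 0; here √(π/(2β)) = 0.69629. Derivatives: φ′ = (ik − 2βu)·φ, φ″ = ((ik − 2βu)² − 2β)·φ; the odd-in-u pieces drop out.
⟨p²⟩ = 17.990.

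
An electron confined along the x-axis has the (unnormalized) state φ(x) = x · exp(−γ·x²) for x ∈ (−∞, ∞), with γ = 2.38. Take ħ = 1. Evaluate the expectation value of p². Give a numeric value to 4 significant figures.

p² φ = −ħ² d²φ/dx²; ⟨p²⟩ = −ħ² ∫ φ*·φ'' dx / ∫|φ|² dx.
Expand each integrand as polynomial × e^(−2γx²) and use ∫x^(2j)·e^(−2γx²) dx = (2j−1)!!/(4γ)^j · √(π/(2γ)), odd powers → 0; here √(π/(2γ)) = 0.81240. Differentiate with the product rule, d/dx e^(−γx²) = −2γx·e^(−γx²).
State is unnormalized: ∫|φ|² dx = 0.085336, and ∫φ*·(−ħ² φ'') dx = 0.60930, so ⟨p²⟩ = 0.60930 / 0.085336.
⟨p²⟩ = 7.1400.

7.140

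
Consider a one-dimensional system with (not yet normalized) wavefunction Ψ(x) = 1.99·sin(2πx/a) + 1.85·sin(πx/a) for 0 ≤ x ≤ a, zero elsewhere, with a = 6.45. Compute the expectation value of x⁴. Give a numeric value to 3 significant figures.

⟨x⁴⟩ = ∫ x⁴·|Ψ|² dx / ∫|Ψ|² dx (integrals over the domain).
On 0 ≤ x ≤ a (j ≠ l): ∫sin²(jπx/a) dx = a/2, ∫sin(jπx/a)·sin(lπx/a) dx = 0; diagonal moments ∫x·sin²(jπx/a) dx = a²/4, ∫x²·sin²(jπx/a) dx = a³·(1/6 − 1/(4j²π²)); cross terms ∫x·sin(jπx/a)·sin(lπx/a) dx = 0 for j + l even and −4jla²/(π²(j² − l²)²) for j + l odd, ∫x²·sin(jπx/a)·sin(lπx/a) dx = (−1)^(j+l)·4jla³/(π²(j² − l²)²); higher powers the same way via product-to-sum and parts.
State is unnormalized: ∫|Ψ|² dx = 23.809, and ∫Ψ*·x⁴·Ψ dx = 1256.6, so ⟨x⁴⟩ = 1256.6 / 23.809.
⟨x⁴⟩ = 52.780.

52.8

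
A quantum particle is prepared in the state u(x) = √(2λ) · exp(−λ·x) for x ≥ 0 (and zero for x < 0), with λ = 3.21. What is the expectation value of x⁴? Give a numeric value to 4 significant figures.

⟨x⁴⟩ = ∫ x⁴·|u|² dx (integrals over the domain).
Every integrand reduces to terms xʲ·e^(−2λx) on [0, ∞); use ∫₀^∞ xʲ·e^(−2λx) dx = j!/(2λ)^(j+1).
⟨x⁴⟩ = 0.014128.

0.01413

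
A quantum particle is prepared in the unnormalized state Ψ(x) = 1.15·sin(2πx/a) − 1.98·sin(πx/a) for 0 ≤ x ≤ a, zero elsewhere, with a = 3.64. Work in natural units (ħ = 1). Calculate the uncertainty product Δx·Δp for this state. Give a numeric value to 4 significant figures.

Δx = √(⟨x²⟩−⟨x⟩²), Δp = √(⟨p²⟩−⟨p⟩²).
On 0 ≤ x ≤ a (j ≠ l): ∫sin²(jπx/a) dx = a/2, ∫sin(jπx/a)·sin(lπx/a) dx = 0; diagonal moments ∫x·sin²(jπx/a) dx = a²/4, ∫x²·sin²(jπx/a) dx = a³·(1/6 − 1/(4j²π²)); cross terms ∫x·sin(jπx/a)·sin(lπx/a) dx = 0 for j + l even and −4jla²/(π²(j² − l²)²) for j + l odd, ∫x²·sin(jπx/a)·sin(lπx/a) dx = (−1)^(j+l)·4jla³/(π²(j² − l²)²); higher powers the same way via product-to-sum and parts. d²/dx² sin(jπx/a) = −(jπ/a)²·sin(jπx/a); on 0 ≤ x ≤ a, ∫sin²(jπx/a) dx = a/2 and ∫sin(jπx/a)·sin(lπx/a) dx = 0 for j ≠ l, so only diagonal terms survive in ∫|Ψ|² and ∫Ψ·Ψ″; ∫Ψ·Ψ′ dx = [Ψ²/2] between the walls = 0.
Normalization: ∫|Ψ|² dx = 9.5421.
⟨x⟩ = 2.3895, ⟨x²⟩ = 5.9453 ⇒ Δx = 0.48533.
⟨p⟩ = 0.0000, ⟨p²⟩ = 1.3086 ⇒ Δp = 1.1439.
Δx·Δp = 0.55519.

0.5552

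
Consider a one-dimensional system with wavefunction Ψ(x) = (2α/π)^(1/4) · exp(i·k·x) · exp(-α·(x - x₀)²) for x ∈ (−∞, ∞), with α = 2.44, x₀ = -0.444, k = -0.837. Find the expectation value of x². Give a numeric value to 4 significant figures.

0.2996

⟨x²⟩ = ∫ x²·|Ψ|² dx (integrals over the domain).
Gaussian moments (u = x − x₀): ∫u^(2j)·e^(−2αu²) du = (2j−1)!!/(4α)^j · √(π/(2α)), odd powers integrate to 0; here √(π/(2α)) = 0.80235.
⟨x²⟩ = 0.29960.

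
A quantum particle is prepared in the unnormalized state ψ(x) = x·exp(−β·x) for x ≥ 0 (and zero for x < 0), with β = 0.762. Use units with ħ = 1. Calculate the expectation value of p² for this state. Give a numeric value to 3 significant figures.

0.581

p² ψ = −ħ² d²ψ/dx²; ⟨p²⟩ = −ħ² ∫ ψ*·ψ'' dx / ∫|ψ|² dx.
Differentiate x·exp(−β·x) with the product rule; every integrand then reduces to terms xʲ·e^(−2βx) on [0, ∞), with ∫₀^∞ xʲ·e^(−2βx) dx = j!/(2β)^(j+1).
State is unnormalized: ∫|ψ|² dx = 0.56503, and ∫ψ*·(−ħ² ψ'') dx = 0.32808, so ⟨p²⟩ = 0.32808 / 0.56503.
⟨p²⟩ = 0.58064.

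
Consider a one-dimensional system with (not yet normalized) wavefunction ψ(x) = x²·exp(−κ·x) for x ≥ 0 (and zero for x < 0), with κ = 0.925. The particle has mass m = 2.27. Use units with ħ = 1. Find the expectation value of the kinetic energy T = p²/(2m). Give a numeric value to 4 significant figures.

0.06282

T = −(ħ²/2m) d²/dx², so ⟨T⟩ = −(ħ²/2m) ∫ ψ*·ψ'' dx / ∫|ψ|² dx; with m = 2.27.
Differentiate x²·exp(−κ·x) with the product rule; every integrand then reduces to terms xʲ·e^(−2κx) on [0, ∞), with ∫₀^∞ xʲ·e^(−2κx) dx = j!/(2κ)^(j+1).
State is unnormalized: ∫|ψ|² dx = 1.1075, and ∫ψ*·(−ħ²/2m · ψ'') dx = 0.069576, so ⟨T⟩ = 0.069576 / 1.1075.
⟨T⟩ = 0.062821.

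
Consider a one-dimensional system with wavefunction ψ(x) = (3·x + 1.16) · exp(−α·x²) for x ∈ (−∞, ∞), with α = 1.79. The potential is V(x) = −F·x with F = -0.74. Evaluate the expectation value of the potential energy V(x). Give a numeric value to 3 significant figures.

0.276

⟨V⟩ = ∫ V(x)·|ψ|² dx / ∫|ψ|² dx.
Expand each integrand as polynomial × e^(−2αx²) and use ∫x^(2j)·e^(−2αx²) dx = (2j−1)!!/(4α)^j · √(π/(2α)), odd powers → 0; here √(π/(2α)) = 0.93677.
State is unnormalized: ∫|ψ|² dx = 2.4380, and ∫ψ*·V(x)·ψ dx = 0.67385, so ⟨V⟩ = 0.67385 / 2.4380.
⟨V⟩ = 0.27639.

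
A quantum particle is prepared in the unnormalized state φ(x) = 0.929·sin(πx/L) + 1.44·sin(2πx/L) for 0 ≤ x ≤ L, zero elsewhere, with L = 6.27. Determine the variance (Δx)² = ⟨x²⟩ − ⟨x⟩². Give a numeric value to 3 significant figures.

1.28

Compute ⟨x⟩ and ⟨x²⟩ separately, then (Δx)² = ⟨x²⟩ − ⟨x⟩².
On 0 ≤ x ≤ L (j ≠ l): ∫sin²(jπx/L) dx = L/2, ∫sin(jπx/L)·sin(lπx/L) dx = 0; diagonal moments ∫x·sin²(jπx/L) dx = L²/4, ∫x²·sin²(jπx/L) dx = L³·(1/6 − 1/(4j²π²)); cross terms ∫x·sin(jπx/L)·sin(lπx/L) dx = 0 for j + l even and −4jlL²/(π²(j² − l²)²) for j + l odd, ∫x²·sin(jπx/L)·sin(lπx/L) dx = (−1)^(j+l)·4jlL³/(π²(j² − l²)²); higher powers the same way via product-to-sum and parts.
Normalization: ∫|φ|² dx = 9.2064.
⟨x⟩ = 2.1060 and ⟨x²⟩ = 5.7158.
(Δx)² = 5.7158 − (2.1060)² = 1.2804.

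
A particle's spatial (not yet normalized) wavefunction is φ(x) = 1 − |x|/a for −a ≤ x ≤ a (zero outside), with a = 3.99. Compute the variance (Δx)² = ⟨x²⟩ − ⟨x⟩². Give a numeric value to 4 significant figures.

Compute ⟨x⟩ and ⟨x²⟩ separately, then (Δx)² = ⟨x²⟩ − ⟨x⟩².
φ is even, so ∫ over [−a, a] = 2∫₀ᵃ with φ = 1 − x/a there: ∫₀ᵃ (1 − x/a)² dx = a/3, ∫₀ᵃ x²(1 − x/a)² dx = a³/30, ∫₀ᵃ x⁴(1 − x/a)² dx = a⁵/105.
Normalization: ∫|φ|² dx = 2.6600.
⟨x⟩ = 0.0000 and ⟨x²⟩ = 1.5920.
(Δx)² = 1.5920 − (0.0000)² = 1.5920.

1.592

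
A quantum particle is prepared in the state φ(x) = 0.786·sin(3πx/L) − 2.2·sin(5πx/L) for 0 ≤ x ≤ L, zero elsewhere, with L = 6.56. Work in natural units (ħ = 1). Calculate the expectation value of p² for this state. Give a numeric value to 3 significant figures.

p² φ = −ħ² d²φ/dx²; ⟨p²⟩ = −ħ² ∫ φ*·φ'' dx / ∫|φ|² dx.
d²/dx² sin(jπx/L) = −(jπ/L)²·sin(jπx/L); on 0 ≤ x ≤ L, ∫sin²(jπx/L) dx = L/2 and ∫sin(jπx/L)·sin(lπx/L) dx = 0 for j ≠ l, so only diagonal terms survive in ∫|φ|² and ∫φ·φ″; ∫φ·φ′ dx = [φ²/2] between the walls = 0.
State is unnormalized: ∫|φ|² dx = 17.902, and ∫φ*·(−ħ² φ'') dx = 95.206, so ⟨p²⟩ = 95.206 / 17.902.
⟨p²⟩ = 5.3183.

5.32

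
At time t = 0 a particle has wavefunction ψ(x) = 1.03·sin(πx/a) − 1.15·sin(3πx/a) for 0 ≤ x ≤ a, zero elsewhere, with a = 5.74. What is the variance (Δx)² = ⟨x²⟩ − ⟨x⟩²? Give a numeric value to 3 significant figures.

0.655

Compute ⟨x⟩ and ⟨x²⟩ separately, then (Δx)² = ⟨x²⟩ − ⟨x⟩².
On 0 ≤ x ≤ a (j ≠ l): ∫sin²(jπx/a) dx = a/2, ∫sin(jπx/a)·sin(lπx/a) dx = 0; diagonal moments ∫x·sin²(jπx/a) dx = a²/4, ∫x²·sin²(jπx/a) dx = a³·(1/6 − 1/(4j²π²)); cross terms ∫x·sin(jπx/a)·sin(lπx/a) dx = 0 for j + l even and −4jla²/(π²(j² − l²)²) for j + l odd, ∫x²·sin(jπx/a)·sin(lπx/a) dx = (−1)^(j+l)·4jla³/(π²(j² − l²)²); higher powers the same way via product-to-sum and parts.
Normalization: ∫|ψ|² dx = 6.8404.
⟨x⟩ = 2.8700 and ⟨x²⟩ = 8.8924.
(Δx)² = 8.8924 − (2.8700)² = 0.65546.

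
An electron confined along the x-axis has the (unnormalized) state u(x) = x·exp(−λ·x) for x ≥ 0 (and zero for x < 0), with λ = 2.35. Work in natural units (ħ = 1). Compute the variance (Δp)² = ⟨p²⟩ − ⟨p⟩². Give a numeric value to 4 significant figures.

Compute ⟨p⟩ and ⟨p²⟩ separately; (Δp)² = ⟨p²⟩ − ⟨p⟩².
Differentiate x·exp(−λ·x) with the product rule; every integrand then reduces to terms xʲ·e^(−2λx) on [0, ∞), with ∫₀^∞ xʲ·e^(−2λx) dx = j!/(2λ)^(j+1).
Normalization: ∫|u|² dx = 0.019264.
⟨p⟩ = 0.0000 and ⟨p²⟩ = 5.5225.
(Δp)² = 5.5225 − (0.0000)² = 5.5225.

5.523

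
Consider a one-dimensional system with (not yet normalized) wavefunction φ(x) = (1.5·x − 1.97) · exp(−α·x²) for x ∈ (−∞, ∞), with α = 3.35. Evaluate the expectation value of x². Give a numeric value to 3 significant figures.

0.0808

⟨x²⟩ = ∫ x²·|φ|² dx / ∫|φ|² dx (integrals over the domain).
Expand each integrand as polynomial × e^(−2αx²) and use ∫x^(2j)·e^(−2αx²) dx = (2j−1)!!/(4α)^j · √(π/(2α)), odd powers → 0; here √(π/(2α)) = 0.68476.
State is unnormalized: ∫|φ|² dx = 2.7725, and ∫φ*·x²·φ dx = 0.22406, so ⟨x²⟩ = 0.22406 / 2.7725.
⟨x²⟩ = 0.080817.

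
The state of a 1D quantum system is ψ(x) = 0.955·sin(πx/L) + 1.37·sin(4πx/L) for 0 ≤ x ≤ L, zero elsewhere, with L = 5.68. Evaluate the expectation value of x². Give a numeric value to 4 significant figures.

⟨x²⟩ = ∫ x²·|ψ|² dx / ∫|ψ|² dx (integrals over the domain).
On 0 ≤ x ≤ L (j ≠ l): ∫sin²(jπx/L) dx = L/2, ∫sin(jπx/L)·sin(lπx/L) dx = 0; diagonal moments ∫x·sin²(jπx/L) dx = L²/4, ∫x²·sin²(jπx/L) dx = L³·(1/6 − 1/(4j²π²)); cross terms ∫x·sin(jπx/L)·sin(lπx/L) dx = 0 for j + l even and −4jlL²/(π²(j² − l²)²) for j + l odd, ∫x²·sin(jπx/L)·sin(lπx/L) dx = (−1)^(j+l)·4jlL³/(π²(j² − l²)²); higher powers the same way via product-to-sum and parts.
State is unnormalized: ∫|ψ|² dx = 7.9205, and ∫ψ*·x²·ψ dx = 76.946, so ⟨x²⟩ = 76.946 / 7.9205.
⟨x²⟩ = 9.7147.

9.715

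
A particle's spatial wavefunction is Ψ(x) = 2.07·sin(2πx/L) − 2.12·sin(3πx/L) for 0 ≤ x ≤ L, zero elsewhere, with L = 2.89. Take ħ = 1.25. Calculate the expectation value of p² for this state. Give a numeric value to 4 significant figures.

p² Ψ = −ħ² d²Ψ/dx²; ⟨p²⟩ = −ħ² ∫ Ψ*·Ψ'' dx / ∫|Ψ|² dx.
d²/dx² sin(jπx/L) = −(jπ/L)²·sin(jπx/L); on 0 ≤ x ≤ L, ∫sin²(jπx/L) dx = L/2 and ∫sin(jπx/L)·sin(lπx/L) dx = 0 for j ≠ l, so only diagonal terms survive in ∫|Ψ|² and ∫Ψ·Ψ″; ∫Ψ·Ψ′ dx = [Ψ²/2] between the walls = 0.
State is unnormalized: ∫|Ψ|² dx = 12.686, and ∫Ψ*·(−ħ² Ψ'') dx = 153.65, so ⟨p²⟩ = 153.65 / 12.686.
⟨p²⟩ = 12.112.

12.11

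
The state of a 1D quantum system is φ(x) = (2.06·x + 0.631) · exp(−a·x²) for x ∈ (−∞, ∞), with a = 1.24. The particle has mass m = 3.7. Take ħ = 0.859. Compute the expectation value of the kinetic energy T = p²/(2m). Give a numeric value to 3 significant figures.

0.292

T = −(ħ²/2m) d²/dx², so ⟨T⟩ = −(ħ²/2m) ∫ φ*·φ'' dx / ∫|φ|² dx; with m = 3.7.
Expand each integrand as polynomial × e^(−2ax²) and use ∫x^(2j)·e^(−2ax²) dx = (2j−1)!!/(4a)^j · √(π/(2a)), odd powers → 0; here √(π/(2a)) = 1.1255. Differentiate with the product rule, d/dx e^(−ax²) = −2ax·e^(−ax²).
State is unnormalized: ∫|φ|² dx = 1.4111, and ∫φ*·(−ħ²/2m · φ'') dx = 0.41260, so ⟨T⟩ = 0.41260 / 1.4111.
⟨T⟩ = 0.29240.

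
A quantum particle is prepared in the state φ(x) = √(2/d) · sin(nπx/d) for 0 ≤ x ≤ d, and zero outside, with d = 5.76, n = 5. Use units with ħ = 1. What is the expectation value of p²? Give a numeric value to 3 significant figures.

7.44

p² φ = −ħ² d²φ/dx²; ⟨p²⟩ = −ħ² ∫ φ*·φ'' dx.
d/dx sin(nπx/d) = (nπ/d)·cos(nπx/d) and d²/dx² sin(nπx/d) = −(nπ/d)²·sin(nπx/d); on 0 ≤ x ≤ d, ∫sin²(nπx/d) dx = d/2 and ∫sin(nπx/d)·cos(nπx/d) dx = 0.
⟨p²⟩ = 7.4369.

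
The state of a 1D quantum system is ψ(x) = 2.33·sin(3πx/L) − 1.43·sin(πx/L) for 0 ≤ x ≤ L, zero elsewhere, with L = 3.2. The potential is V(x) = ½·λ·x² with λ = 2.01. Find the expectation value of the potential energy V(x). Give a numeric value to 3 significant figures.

⟨V⟩ = ∫ V(x)·|ψ|² dx / ∫|ψ|² dx.
On 0 ≤ x ≤ L (j ≠ l): ∫sin²(jπx/L) dx = L/2, ∫sin(jπx/L)·sin(lπx/L) dx = 0; diagonal moments ∫x·sin²(jπx/L) dx = L²/4, ∫x²·sin²(jπx/L) dx = L³·(1/6 − 1/(4j²π²)); cross terms ∫x·sin(jπx/L)·sin(lπx/L) dx = 0 for j + l even and −4jlL²/(π²(j² − l²)²) for j + l odd, ∫x²·sin(jπx/L)·sin(lπx/L) dx = (−1)^(j+l)·4jlL³/(π²(j² − l²)²); higher powers the same way via product-to-sum and parts.
State is unnormalized: ∫|ψ|² dx = 11.958, and ∫ψ*·V(x)·ψ dx = 34.643, so ⟨V⟩ = 34.643 / 11.958.
⟨V⟩ = 2.8970.

2.90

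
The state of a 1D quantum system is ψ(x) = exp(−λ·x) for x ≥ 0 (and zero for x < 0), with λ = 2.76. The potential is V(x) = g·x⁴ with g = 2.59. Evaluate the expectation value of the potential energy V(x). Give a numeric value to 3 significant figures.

⟨V⟩ = ∫ V(x)·|ψ|² dx / ∫|ψ|² dx.
Every integrand reduces to terms xʲ·e^(−2λx) on [0, ∞); use ∫₀^∞ xʲ·e^(−2λx) dx = j!/(2λ)^(j+1).
State is unnormalized: ∫|ψ|² dx = 0.18116, and ∫ψ*·V(x)·ψ dx = 0.012129, so ⟨V⟩ = 0.012129 / 0.18116.
⟨V⟩ = 0.066951.

0.0670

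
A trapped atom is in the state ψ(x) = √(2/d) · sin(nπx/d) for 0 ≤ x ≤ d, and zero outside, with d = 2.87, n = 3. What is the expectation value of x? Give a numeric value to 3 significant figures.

1.44

⟨x⟩ = ∫ x·|ψ|² dx (integrals over the domain).
With sin²θ = (1 − cos2θ)/2 on 0 ≤ x ≤ d: ∫sin²(nπx/d) dx = d/2, ∫x·sin²(nπx/d) dx = d²/4, ∫x²·sin²(nπx/d) dx = d³·(1/6 − 1/(4n²π²)); higher powers xᵏ the same way, integrating xᵏ·cos(2nπx/d) by parts.
⟨x⟩ = 1.4350.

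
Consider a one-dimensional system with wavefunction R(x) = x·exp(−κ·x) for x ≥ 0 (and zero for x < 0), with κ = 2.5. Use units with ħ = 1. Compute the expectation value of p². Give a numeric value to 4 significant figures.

p² R = −ħ² d²R/dx²; ⟨p²⟩ = −ħ² ∫ R*·R'' dx / ∫|R|² dx.
Differentiate x·exp(−κ·x) with the product rule; every integrand then reduces to terms xʲ·e^(−2κx) on [0, ∞), with ∫₀^∞ xʲ·e^(−2κx) dx = j!/(2κ)^(j+1).
State is unnormalized: ∫|R|² dx = 0.016000, and ∫R*·(−ħ² R'') dx = 0.10000, so ⟨p²⟩ = 0.10000 / 0.016000.
⟨p²⟩ = 6.2500.

6.250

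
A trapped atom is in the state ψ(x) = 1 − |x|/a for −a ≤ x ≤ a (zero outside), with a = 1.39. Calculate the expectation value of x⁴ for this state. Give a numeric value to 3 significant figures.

0.107

⟨x⁴⟩ = ∫ x⁴·|ψ|² dx / ∫|ψ|² dx (integrals over the domain).
ψ is even, so ∫ over [−a, a] = 2∫₀ᵃ with ψ = 1 − x/a there: ∫₀ᵃ (1 − x/a)² dx = a/3, ∫₀ᵃ x²(1 − x/a)² dx = a³/30, ∫₀ᵃ x⁴(1 − x/a)² dx = a⁵/105.
State is unnormalized: ∫|ψ|² dx = 0.92667, and ∫ψ*·x⁴·ψ dx = 0.098836, so ⟨x⁴⟩ = 0.098836 / 0.92667.
⟨x⁴⟩ = 0.10666.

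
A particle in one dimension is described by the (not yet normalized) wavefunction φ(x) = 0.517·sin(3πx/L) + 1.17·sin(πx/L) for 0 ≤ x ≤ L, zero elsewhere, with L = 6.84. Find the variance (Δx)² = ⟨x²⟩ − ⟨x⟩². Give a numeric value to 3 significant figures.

Compute ⟨x⟩ and ⟨x²⟩ separately, then (Δx)² = ⟨x²⟩ − ⟨x⟩².
On 0 ≤ x ≤ L (j ≠ l): ∫sin²(jπx/L) dx = L/2, ∫sin(jπx/L)·sin(lπx/L) dx = 0; diagonal moments ∫x·sin²(jπx/L) dx = L²/4, ∫x²·sin²(jπx/L) dx = L³·(1/6 − 1/(4j²π²)); cross terms ∫x·sin(jπx/L)·sin(lπx/L) dx = 0 for j + l even and −4jlL²/(π²(j² − l²)²) for j + l odd, ∫x²·sin(jπx/L)·sin(lπx/L) dx = (−1)^(j+l)·4jlL³/(π²(j² − l²)²); higher powers the same way via product-to-sum and parts.
Normalization: ∫|φ|² dx = 5.5958.
⟨x⟩ = 3.4200 and ⟨x²⟩ = 14.884.
(Δx)² = 14.884 − (3.4200)² = 3.1872.

3.19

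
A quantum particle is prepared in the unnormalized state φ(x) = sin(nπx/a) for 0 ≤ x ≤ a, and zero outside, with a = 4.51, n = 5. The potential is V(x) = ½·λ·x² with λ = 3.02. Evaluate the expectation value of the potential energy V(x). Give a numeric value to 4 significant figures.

⟨V⟩ = ∫ V(x)·|φ|² dx / ∫|φ|² dx.
With sin²θ = (1 − cos2θ)/2 on 0 ≤ x ≤ a: ∫sin²(nπx/a) dx = a/2, ∫x·sin²(nπx/a) dx = a²/4, ∫x²·sin²(nπx/a) dx = a³·(1/6 − 1/(4n²π²)); higher powers xᵏ the same way, integrating xᵏ·cos(2nπx/a) by parts.
State is unnormalized: ∫|φ|² dx = 2.2550, and ∫φ*·V(x)·φ dx = 22.946, so ⟨V⟩ = 22.946 / 2.2550.
⟨V⟩ = 10.176.

10.18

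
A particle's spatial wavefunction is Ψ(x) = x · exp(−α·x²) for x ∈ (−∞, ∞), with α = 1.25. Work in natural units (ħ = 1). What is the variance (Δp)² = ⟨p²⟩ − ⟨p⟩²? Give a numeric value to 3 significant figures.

3.75

Compute ⟨p⟩ and ⟨p²⟩ separately; (Δp)² = ⟨p²⟩ − ⟨p⟩².
Expand each integrand as polynomial × e^(−2αx²) and use ∫x^(2j)·e^(−2αx²) dx = (2j−1)!!/(4α)^j · √(π/(2α)), odd powers → 0; here √(π/(2α)) = 1.1210. Differentiate with the product rule, d/dx e^(−αx²) = −2αx·e^(−αx²).
Normalization: ∫|Ψ|² dx = 0.22420.
⟨p⟩ = 0.0000 and ⟨p²⟩ = 3.7500.
(Δp)² = 3.7500 − (0.0000)² = 3.7500.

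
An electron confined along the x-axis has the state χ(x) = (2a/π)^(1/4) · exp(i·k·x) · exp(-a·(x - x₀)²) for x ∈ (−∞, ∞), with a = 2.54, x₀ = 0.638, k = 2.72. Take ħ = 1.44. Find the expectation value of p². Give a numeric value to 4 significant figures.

20.61

p² χ = −ħ² d²χ/dx²; ⟨p²⟩ = −ħ² ∫ χ*·χ'' dx.
Gaussian moments (u = x − x₀): ∫u^(2j)·e^(−2au²) du = (2j−1)!!/(4a)^j · √(π/(2a)), odd powers integrate to 0; here √(π/(2a)) = 0.78640. Derivatives: χ′ = (ik − 2au)·χ, χ″ = ((ik − 2au)² − 2a)·χ; the odd-in-u pieces drop out.
⟨p²⟩ = 20.608.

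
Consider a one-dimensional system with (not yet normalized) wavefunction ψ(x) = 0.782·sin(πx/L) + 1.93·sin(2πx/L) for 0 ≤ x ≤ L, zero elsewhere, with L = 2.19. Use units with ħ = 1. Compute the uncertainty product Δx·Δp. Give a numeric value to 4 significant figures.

1.323

Δx = √(⟨x²⟩−⟨x⟩²), Δp = √(⟨p²⟩−⟨p⟩²).
On 0 ≤ x ≤ L (j ≠ l): ∫sin²(jπx/L) dx = L/2, ∫sin(jπx/L)·sin(lπx/L) dx = 0; diagonal moments ∫x·sin²(jπx/L) dx = L²/4, ∫x²·sin²(jπx/L) dx = L³·(1/6 − 1/(4j²π²)); cross terms ∫x·sin(jπx/L)·sin(lπx/L) dx = 0 for j + l even and −4jlL²/(π²(j² − l²)²) for j + l odd, ∫x²·sin(jπx/L)·sin(lπx/L) dx = (−1)^(j+l)·4jlL³/(π²(j² − l²)²); higher powers the same way via product-to-sum and parts. d²/dx² sin(jπx/L) = −(jπ/L)²·sin(jπx/L); on 0 ≤ x ≤ L, ∫sin²(jπx/L) dx = L/2 and ∫sin(jπx/L)·sin(lπx/L) dx = 0 for j ≠ l, so only diagonal terms survive in ∫|ψ|² and ∫ψ·ψ″; ∫ψ·ψ′ dx = [ψ²/2] between the walls = 0.
Normalization: ∫|ψ|² dx = 4.7484.
⟨x⟩ = 0.82041, ⟨x²⟩ = 0.91091 ⇒ Δx = 0.48768.
⟨p⟩ = 0.0000, ⟨p²⟩ = 7.3608 ⇒ Δp = 2.7131.
Δx·Δp = 1.3231.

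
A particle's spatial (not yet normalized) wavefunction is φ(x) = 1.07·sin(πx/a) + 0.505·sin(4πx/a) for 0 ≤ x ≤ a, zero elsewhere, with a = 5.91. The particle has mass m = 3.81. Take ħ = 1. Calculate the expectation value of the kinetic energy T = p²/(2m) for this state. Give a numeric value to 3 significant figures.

T = −(ħ²/2m) d²/dx², so ⟨T⟩ = −(ħ²/2m) ∫ φ*·φ'' dx / ∫|φ|² dx; with m = 3.81.
d²/dx² sin(jπx/a) = −(jπ/a)²·sin(jπx/a); on 0 ≤ x ≤ a, ∫sin²(jπx/a) dx = a/2 and ∫sin(jπx/a)·sin(lπx/a) dx = 0 for j ≠ l, so only diagonal terms survive in ∫|φ|² and ∫φ·φ″; ∫φ·φ′ dx = [φ²/2] between the walls = 0.
State is unnormalized: ∫|φ|² dx = 4.1368, and ∫φ*·(−ħ²/2m · φ'') dx = 0.57258, so ⟨T⟩ = 0.57258 / 4.1368.
⟨T⟩ = 0.13841.

0.138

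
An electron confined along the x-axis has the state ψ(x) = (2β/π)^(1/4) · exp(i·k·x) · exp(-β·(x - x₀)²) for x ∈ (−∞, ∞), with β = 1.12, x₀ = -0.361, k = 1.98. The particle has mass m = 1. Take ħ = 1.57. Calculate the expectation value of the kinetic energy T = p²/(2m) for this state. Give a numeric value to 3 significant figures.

T = −(ħ²/2m) d²/dx², so ⟨T⟩ = −(ħ²/2m) ∫ ψ*·ψ'' dx; with m = 1.
Gaussian moments (u = x − x₀): ∫u^(2j)·e^(−2βu²) du = (2j−1)!!/(4β)^j · √(π/(2β)), odd powers integrate to 0; here √(π/(2β)) = 1.1843. Derivatives: ψ′ = (ik − 2βu)·ψ, ψ″ = ((ik − 2βu)² − 2β)·ψ; the odd-in-u pieces drop out.
⟨T⟩ = 6.2120.

6.21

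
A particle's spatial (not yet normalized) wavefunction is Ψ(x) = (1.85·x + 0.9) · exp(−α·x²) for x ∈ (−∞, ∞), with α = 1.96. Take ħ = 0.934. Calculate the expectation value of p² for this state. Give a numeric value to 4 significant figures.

2.907

p² Ψ = −ħ² d²Ψ/dx²; ⟨p²⟩ = −ħ² ∫ Ψ*·Ψ'' dx / ∫|Ψ|² dx.
Expand each integrand as polynomial × e^(−2αx²) and use ∫x^(2j)·e^(−2αx²) dx = (2j−1)!!/(4α)^j · √(π/(2α)), odd powers → 0; here √(π/(2α)) = 0.89522. Differentiate with the product rule, d/dx e^(−αx²) = −2αx·e^(−αx²).
State is unnormalized: ∫|Ψ|² dx = 1.1159, and ∫Ψ*·(−ħ² Ψ'') dx = 3.2445, so ⟨p²⟩ = 3.2445 / 1.1159.
⟨p²⟩ = 2.9074.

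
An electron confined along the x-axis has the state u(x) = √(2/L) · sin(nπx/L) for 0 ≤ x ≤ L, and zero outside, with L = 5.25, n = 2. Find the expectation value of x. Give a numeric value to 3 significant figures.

2.63

⟨x⟩ = ∫ x·|u|² dx (integrals over the domain).
With sin²θ = (1 − cos2θ)/2 on 0 ≤ x ≤ L: ∫sin²(nπx/L) dx = L/2, ∫x·sin²(nπx/L) dx = L²/4, ∫x²·sin²(nπx/L) dx = L³·(1/6 − 1/(4n²π²)); higher powers xᵏ the same way, integrating xᵏ·cos(2nπx/L) by parts.
⟨x⟩ = 2.6250.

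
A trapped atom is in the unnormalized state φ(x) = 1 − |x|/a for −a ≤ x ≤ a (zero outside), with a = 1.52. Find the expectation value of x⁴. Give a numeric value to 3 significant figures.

0.153

⟨x⁴⟩ = ∫ x⁴·|φ|² dx / ∫|φ|² dx (integrals over the domain).
φ is even, so ∫ over [−a, a] = 2∫₀ᵃ with φ = 1 − x/a there: ∫₀ᵃ (1 − x/a)² dx = a/3, ∫₀ᵃ x²(1 − x/a)² dx = a³/30, ∫₀ᵃ x⁴(1 − x/a)² dx = a⁵/105.
State is unnormalized: ∫|φ|² dx = 1.0133, and ∫φ*·x⁴·φ dx = 0.15455, so ⟨x⁴⟩ = 0.15455 / 1.0133.
⟨x⁴⟩ = 0.15251.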